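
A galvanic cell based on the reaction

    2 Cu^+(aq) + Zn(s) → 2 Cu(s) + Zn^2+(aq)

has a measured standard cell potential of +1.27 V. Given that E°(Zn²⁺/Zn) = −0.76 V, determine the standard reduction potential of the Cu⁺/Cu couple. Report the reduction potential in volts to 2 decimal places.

In the reaction as written the Cu⁺/Cu couple is reduced (cathode) and Zn²⁺/Zn is oxidized (anode), so E°cell = E°(Cu⁺/Cu) − E°(Zn²⁺/Zn).
E°(Cu⁺/Cu) = E°cell + E°(anode) = +1.27 + (−0.76) = +0.51 V.

+0.51 V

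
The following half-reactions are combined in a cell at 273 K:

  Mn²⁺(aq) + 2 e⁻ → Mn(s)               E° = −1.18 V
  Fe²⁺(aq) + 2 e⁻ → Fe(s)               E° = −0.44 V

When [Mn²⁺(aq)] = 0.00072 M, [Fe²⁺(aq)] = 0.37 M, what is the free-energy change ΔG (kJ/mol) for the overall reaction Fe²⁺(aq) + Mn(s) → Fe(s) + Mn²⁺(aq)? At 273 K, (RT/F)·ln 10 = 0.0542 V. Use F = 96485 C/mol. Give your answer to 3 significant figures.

−157 kJ/mol

The standard cell potential is −0.44 − (−1.18) = +0.74 V, with n = 2 electrons in the balanced equation.
Q = [Mn²⁺(aq)] / [Fe²⁺(aq)] = 0.00195, so log Q = −2.711 and E = +0.74 − (0.0542/2)(−2.711) = +0.8135 V.
Finally ΔG = −nFE = −(2)(96485 C/mol)(+0.8135 V) = −157 kJ/mol.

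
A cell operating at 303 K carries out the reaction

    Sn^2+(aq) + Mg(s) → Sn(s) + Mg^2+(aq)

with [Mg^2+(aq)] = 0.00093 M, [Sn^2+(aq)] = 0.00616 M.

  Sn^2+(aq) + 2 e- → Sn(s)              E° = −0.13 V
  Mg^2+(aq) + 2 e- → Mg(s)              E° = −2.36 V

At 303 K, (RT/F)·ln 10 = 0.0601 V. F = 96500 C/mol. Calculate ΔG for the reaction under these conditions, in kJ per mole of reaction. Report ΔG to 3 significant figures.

With Sn²⁺/Sn reduced at the cathode, E°cell = −0.13 − (−2.36) = +2.23 V and n = 2.
Here Q = [Mg^2+(aq)] / [Sn^2+(aq)] = 0.151 (log Q = −0.821), giving E = +2.23 − (0.0601/2)·(−0.821) = +2.2547 V.
Finally ΔG = −nFE = −(2)(96500 C/mol)(+2.2547 V) = −435 kJ/mol.

−435 kJ/mol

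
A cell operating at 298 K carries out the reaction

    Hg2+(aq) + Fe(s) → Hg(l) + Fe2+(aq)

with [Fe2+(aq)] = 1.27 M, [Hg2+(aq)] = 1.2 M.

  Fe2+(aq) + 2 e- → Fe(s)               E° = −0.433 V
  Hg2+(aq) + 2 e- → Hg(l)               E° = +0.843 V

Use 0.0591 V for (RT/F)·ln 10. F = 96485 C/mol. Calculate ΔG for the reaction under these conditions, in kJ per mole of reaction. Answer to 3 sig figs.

With Hg²⁺/Hg reduced at the cathode, E°cell = +0.843 − (−0.433) = +1.276 V and n = 2.
The reaction quotient is [Fe2+(aq)] / [Hg2+(aq)] = 1.06; by Nernst, E = +1.276 − (0.0591/2)(0.025) = +1.2753 V.
Then ΔG = −nFE = −2 × 96485 × +1.2753 J/mol = −246 kJ/mol.

−246 kJ/mol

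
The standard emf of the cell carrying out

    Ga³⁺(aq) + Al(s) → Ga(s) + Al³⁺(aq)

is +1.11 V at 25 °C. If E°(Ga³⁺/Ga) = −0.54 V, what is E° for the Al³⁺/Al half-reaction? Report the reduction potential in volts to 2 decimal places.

In the reaction as written the Ga³⁺/Ga couple is reduced (cathode) and Al³⁺/Al is oxidized (anode), so E°cell = E°(Ga³⁺/Ga) − E°(Al³⁺/Al).
E°(Al³⁺/Al) = E°(cathode) − E°cell = −0.54 − (+1.11) = −1.65 V.

−1.65 V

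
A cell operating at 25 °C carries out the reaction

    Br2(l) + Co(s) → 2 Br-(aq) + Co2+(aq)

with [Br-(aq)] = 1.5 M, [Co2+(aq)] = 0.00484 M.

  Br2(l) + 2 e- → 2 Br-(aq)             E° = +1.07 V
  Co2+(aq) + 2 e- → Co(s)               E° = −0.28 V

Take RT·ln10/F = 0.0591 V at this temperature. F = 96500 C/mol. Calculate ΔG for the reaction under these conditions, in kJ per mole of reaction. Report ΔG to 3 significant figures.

−272 kJ/mol

E°cell = +1.07 − (−0.28) = +1.35 V; the balanced reaction transfers n = 2 electrons.
Q = [Br-(aq)]^2·[Co2+(aq)] = 0.0109, so log Q = −1.963 and E = +1.35 − (0.0591/2)(−1.963) = +1.4080 V.
ΔG = −nFE = −(2)(96500)(+1.4080) J/mol = −272 kJ/mol.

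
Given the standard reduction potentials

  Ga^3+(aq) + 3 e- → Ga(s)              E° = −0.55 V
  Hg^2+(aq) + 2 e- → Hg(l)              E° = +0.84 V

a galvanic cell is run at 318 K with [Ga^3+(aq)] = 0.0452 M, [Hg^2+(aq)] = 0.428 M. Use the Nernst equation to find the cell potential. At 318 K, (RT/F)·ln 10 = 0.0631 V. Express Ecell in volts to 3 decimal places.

+1.407 V

Hg²⁺/Hg is reduced (cathode, E° = +0.84 V) and Ga³⁺/Ga is oxidized (anode).
The standard potential is +0.84 − (−0.55) = +1.39 V and the balanced reaction transfers n = 6 electrons.
For the overall reaction 3 Hg^2+(aq) + 2 Ga(s) → 3 Hg(l) + 2 Ga^3+(aq), Q = [Ga^3+(aq)]^2 / [Hg^2+(aq)]^3 = 0.0261, giving log Q = −1.584.
Applying E = E° − (RT ln10/nF)·log Q gives +1.39 − (0.0631/6)(−1.584) = +1.407 V.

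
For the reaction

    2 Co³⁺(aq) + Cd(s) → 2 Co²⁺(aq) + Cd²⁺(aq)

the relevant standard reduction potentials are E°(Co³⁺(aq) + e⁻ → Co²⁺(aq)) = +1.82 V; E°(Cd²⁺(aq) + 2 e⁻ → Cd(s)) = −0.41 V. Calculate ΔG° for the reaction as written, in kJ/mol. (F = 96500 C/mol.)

In the reaction as written Co³⁺(aq) is reduced, so the Co³⁺/Co²⁺ couple is the cathode and Cd²⁺/Cd is the anode.
E°cell = +1.82 − (−0.41) = +2.23 V; balancing electrons gives n = 2.
ΔG° = −nFE°cell = −(2)(96500)(+2.23) J/mol = −430 kJ/mol.

−430 kJ/mol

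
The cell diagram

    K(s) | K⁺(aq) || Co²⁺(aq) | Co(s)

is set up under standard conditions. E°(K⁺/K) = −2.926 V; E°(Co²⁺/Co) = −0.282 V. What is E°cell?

By convention the left-hand electrode in cell notation is the anode (oxidation) and the right-hand electrode is the cathode (reduction).
E°cell = E°(right) − E°(left) = −0.282 − (−2.926) = +2.644 V.

+2.644 V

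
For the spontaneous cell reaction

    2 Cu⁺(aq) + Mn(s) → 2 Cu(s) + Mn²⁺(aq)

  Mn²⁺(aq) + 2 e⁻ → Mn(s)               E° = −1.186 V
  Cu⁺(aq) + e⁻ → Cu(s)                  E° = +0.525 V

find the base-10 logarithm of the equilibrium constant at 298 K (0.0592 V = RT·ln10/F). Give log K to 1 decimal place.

The Cu⁺/Cu couple is reduced (cathode); E°cell = +0.525 − (−1.186) = +1.711 V with n = 2.
At equilibrium E = 0, so log K = nE°cell / 0.0592 = (2)(+1.711) / 0.0592 = 57.8.

log K = 57.8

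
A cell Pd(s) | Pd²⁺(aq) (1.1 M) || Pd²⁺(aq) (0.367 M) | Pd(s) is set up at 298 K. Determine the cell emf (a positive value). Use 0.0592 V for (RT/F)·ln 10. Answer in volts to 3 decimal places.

0.014 V

For a concentration cell E°cell = 0, since both electrodes use the same couple.
The compartment with the higher Pd²⁺(aq) concentration (1.1 M) acts as the cathode; ions are reduced there and produced at the dilute (0.367 M) anode.
With n = 2, Ecell = −(0.0592/2)·log([dilute]/[conc]) = −(0.0592/2)·log(0.367/1.1) = +0.014 V.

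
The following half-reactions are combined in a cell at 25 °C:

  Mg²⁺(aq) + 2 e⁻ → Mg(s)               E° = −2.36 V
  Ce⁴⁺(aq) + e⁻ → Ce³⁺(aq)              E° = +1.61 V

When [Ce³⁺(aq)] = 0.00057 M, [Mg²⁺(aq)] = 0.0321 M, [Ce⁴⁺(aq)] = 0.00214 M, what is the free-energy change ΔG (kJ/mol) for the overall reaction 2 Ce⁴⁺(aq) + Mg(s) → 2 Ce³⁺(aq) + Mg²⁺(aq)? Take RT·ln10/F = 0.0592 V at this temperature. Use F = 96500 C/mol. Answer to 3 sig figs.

E°cell = +1.61 − (−2.36) = +3.97 V; the balanced reaction transfers n = 2 electrons.
The reaction quotient is ([Ce³⁺(aq)]^2·[Mg²⁺(aq)]) / [Ce⁴⁺(aq)]^2 = 0.00228; by Nernst, E = +3.97 − (0.0592/2)(−2.643) = +4.0482 V.
ΔG = −nFE = −(2)(96500)(+4.0482) J/mol = −781 kJ/mol.

−781 kJ/mol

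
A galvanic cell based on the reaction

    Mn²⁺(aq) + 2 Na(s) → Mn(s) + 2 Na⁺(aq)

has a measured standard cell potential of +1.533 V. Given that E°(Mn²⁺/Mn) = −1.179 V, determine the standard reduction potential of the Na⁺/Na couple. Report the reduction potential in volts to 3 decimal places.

−2.712 V

In the reaction as written the Mn²⁺/Mn couple is reduced (cathode) and Na⁺/Na is oxidized (anode), so E°cell = E°(Mn²⁺/Mn) − E°(Na⁺/Na).
E°(Na⁺/Na) = E°(cathode) − E°cell = −1.179 − (+1.533) = −2.712 V.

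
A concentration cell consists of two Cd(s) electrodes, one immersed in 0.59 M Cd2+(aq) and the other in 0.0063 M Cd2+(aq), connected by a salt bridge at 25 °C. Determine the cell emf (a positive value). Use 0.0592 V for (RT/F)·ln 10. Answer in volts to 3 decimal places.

For a concentration cell E°cell = 0, since both electrodes use the same couple.
The compartment with the higher Cd2+(aq) concentration (0.59 M) acts as the cathode; ions are reduced there and produced at the dilute (0.0063 M) anode.
With n = 2, Ecell = −(0.0592/2)·log([dilute]/[conc]) = −(0.0592/2)·log(0.0063/0.59) = +0.058 V.

0.058 V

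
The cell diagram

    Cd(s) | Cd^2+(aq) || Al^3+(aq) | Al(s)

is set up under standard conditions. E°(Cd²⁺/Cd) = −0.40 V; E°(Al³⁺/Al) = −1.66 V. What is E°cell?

−1.26 V

By convention the left-hand electrode in cell notation is the anode (oxidation) and the right-hand electrode is the cathode (reduction).
E°cell = E°(right) − E°(left) = −1.66 − (−0.40) = −1.26 V.
The negative sign shows that, as written, the cell would require an external voltage to drive the reaction.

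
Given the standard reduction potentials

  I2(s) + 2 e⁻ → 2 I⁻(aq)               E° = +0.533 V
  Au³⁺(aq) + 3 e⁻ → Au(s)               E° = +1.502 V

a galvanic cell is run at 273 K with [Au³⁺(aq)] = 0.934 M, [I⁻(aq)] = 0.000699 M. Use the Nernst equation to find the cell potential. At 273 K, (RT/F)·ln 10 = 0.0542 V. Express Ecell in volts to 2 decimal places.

+0.80 V

Since E°(Au³⁺/Au) > E°(I₂/I⁻), Au³⁺/Au serves as the cathode.
E°cell = +1.502 − (+0.533) = +0.969 V, with n = 6 electrons transferred.
Balancing gives 2 Au³⁺(aq) + 6 I⁻(aq) → 2 Au(s) + 3 I2(s); hence Q = 1 / ([Au³⁺(aq)]^2·[I⁻(aq)]^6) = 9.83×10^18 (log Q = 18.992).
By the Nernst equation, E = +0.969 − (0.0542/6)·(18.992) = +0.80 V.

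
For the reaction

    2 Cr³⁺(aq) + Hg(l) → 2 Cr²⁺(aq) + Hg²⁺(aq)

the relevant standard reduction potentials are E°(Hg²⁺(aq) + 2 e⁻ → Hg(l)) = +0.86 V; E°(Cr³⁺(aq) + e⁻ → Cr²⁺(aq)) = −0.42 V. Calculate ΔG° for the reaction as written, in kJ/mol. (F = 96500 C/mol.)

In the reaction as written Cr³⁺(aq) is reduced, so the Cr³⁺/Cr²⁺ couple is the cathode and Hg²⁺/Hg is the anode.
E°cell = −0.42 − (+0.86) = −1.28 V; balancing electrons gives n = 2.
ΔG° = −nFE°cell = −(2)(96500)(−1.28) J/mol = +247 kJ/mol.

+247 kJ/mol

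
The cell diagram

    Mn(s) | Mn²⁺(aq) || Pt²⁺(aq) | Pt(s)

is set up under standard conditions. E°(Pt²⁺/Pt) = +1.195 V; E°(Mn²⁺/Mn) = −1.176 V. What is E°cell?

By convention the left-hand electrode in cell notation is the anode (oxidation) and the right-hand electrode is the cathode (reduction).
E°cell = E°(right) − E°(left) = +1.195 − (−1.176) = +2.371 V.

+2.371 V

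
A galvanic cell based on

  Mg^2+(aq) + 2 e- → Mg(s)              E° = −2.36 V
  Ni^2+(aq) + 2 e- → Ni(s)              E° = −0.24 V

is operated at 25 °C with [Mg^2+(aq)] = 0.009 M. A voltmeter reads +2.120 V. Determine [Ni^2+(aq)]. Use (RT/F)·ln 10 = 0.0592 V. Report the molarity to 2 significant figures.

With Ni²⁺/Ni at the cathode and Mg²⁺/Mg at the anode, E°cell = −0.24 − (−2.36) = +2.12 V (n = 2).
Since E = E° − (0.0592/n)·log Q, log Q = n(E° − E)/0.0592 = 0.000.
The balanced reaction is Ni^2+(aq) + Mg(s) → Ni(s) + Mg^2+(aq), so Q = [Mg^2+(aq)] / [Ni^2+(aq)].
Substituting the known concentrations and solving, log [Ni^2+(aq)] = −2.046 and [Ni^2+(aq)] = 0.0090 M.

0.0090 M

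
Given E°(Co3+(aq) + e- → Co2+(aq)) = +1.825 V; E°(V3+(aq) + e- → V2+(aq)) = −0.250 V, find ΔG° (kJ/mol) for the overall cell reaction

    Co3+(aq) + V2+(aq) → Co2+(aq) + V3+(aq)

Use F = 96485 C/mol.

In the reaction as written Co3+(aq) is reduced, so the Co³⁺/Co²⁺ couple is the cathode and V³⁺/V²⁺ is the anode.
E°cell = +1.825 − (−0.250) = +2.075 V; balancing electrons gives n = 1.
ΔG° = −nFE°cell = −(1)(96485)(+2.075) J/mol = −200 kJ/mol.

−200 kJ/mol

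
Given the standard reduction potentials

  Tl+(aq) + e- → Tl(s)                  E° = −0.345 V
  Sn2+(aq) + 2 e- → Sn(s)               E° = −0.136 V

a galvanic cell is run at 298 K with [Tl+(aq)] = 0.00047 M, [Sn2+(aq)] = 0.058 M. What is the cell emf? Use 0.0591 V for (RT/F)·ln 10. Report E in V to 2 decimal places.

+0.37 V

Sn²⁺/Sn is reduced (cathode, E° = −0.136 V) and Tl⁺/Tl is oxidized (anode).
E°cell = −0.136 − (−0.345) = +0.209 V, with n = 2 electrons transferred.
The balanced reaction is Sn2+(aq) + 2 Tl(s) → Sn(s) + 2 Tl+(aq), so Q = [Tl+(aq)]^2 / [Sn2+(aq)] = 3.81×10^−6 and log Q = −5.419.
E = E° − (0.0591/n)·log Q = +0.209 − (0.0591/2)(−5.419) = +0.37 V.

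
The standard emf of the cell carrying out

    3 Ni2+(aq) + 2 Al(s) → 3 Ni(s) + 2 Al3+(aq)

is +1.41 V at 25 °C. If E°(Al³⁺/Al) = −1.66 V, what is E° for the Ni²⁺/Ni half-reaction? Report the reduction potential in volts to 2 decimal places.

−0.25 V

In the reaction as written the Ni²⁺/Ni couple is reduced (cathode) and Al³⁺/Al is oxidized (anode), so E°cell = E°(Ni²⁺/Ni) − E°(Al³⁺/Al).
E°(Ni²⁺/Ni) = E°cell + E°(anode) = +1.41 + (−1.66) = −0.25 V.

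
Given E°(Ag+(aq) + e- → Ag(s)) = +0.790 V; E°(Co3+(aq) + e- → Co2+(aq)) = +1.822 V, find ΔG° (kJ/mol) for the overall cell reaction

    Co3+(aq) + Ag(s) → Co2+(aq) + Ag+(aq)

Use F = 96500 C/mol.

−99.6 kJ/mol

In the reaction as written Co3+(aq) is reduced, so the Co³⁺/Co²⁺ couple is the cathode and Ag⁺/Ag is the anode.
E°cell = +1.822 − (+0.790) = +1.032 V; balancing electrons gives n = 1.
ΔG° = −nFE°cell = −(1)(96500)(+1.032) J/mol = −99.6 kJ/mol.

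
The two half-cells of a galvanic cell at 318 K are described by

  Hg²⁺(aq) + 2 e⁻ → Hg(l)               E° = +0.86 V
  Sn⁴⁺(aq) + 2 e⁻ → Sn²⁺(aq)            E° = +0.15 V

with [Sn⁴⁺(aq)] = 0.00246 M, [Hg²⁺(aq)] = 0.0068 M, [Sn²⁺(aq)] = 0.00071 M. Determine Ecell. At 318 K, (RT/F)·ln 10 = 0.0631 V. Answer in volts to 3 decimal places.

Hg²⁺/Hg is reduced (cathode, E° = +0.86 V) and Sn⁴⁺/Sn²⁺ is oxidized (anode).
The standard potential is +0.86 − (+0.15) = +0.71 V and the balanced reaction transfers n = 2 electrons.
Balancing gives Hg²⁺(aq) + Sn²⁺(aq) → Hg(l) + Sn⁴⁺(aq); hence Q = [Sn⁴⁺(aq)] / ([Hg²⁺(aq)]·[Sn²⁺(aq)]) = 510 (log Q = 2.707).
Applying E = E° − (RT ln10/nF)·log Q gives +0.71 − (0.0631/2)(2.707) = +0.625 V.

+0.625 V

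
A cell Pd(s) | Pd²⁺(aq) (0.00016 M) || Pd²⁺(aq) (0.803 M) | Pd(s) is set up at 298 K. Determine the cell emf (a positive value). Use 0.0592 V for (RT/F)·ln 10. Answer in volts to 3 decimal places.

0.110 V

For a concentration cell E°cell = 0, since both electrodes use the same couple.
The compartment with the higher Pd²⁺(aq) concentration (0.803 M) acts as the cathode; ions are reduced there and produced at the dilute (0.00016 M) anode.
With n = 2, Ecell = −(0.0592/2)·log([dilute]/[conc]) = −(0.0592/2)·log(0.00016/0.803) = +0.110 V.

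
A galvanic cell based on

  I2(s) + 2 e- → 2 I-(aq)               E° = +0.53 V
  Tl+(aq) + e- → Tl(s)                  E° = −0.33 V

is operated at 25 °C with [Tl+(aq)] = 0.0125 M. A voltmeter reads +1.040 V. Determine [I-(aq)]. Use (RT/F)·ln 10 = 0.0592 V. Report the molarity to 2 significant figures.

I₂/I⁻ is the cathode (higher E°); E°cell = +0.53 − (−0.33) = +0.86 V with n = 2.
Since E = E° − (0.0592/n)·log Q, log Q = n(E° − E)/0.0592 = −6.081.
Balancing electrons gives I2(s) + 2 Tl(s) → 2 I-(aq) + 2 Tl+(aq); thus Q = [I-(aq)]^2·[Tl+(aq)]^2.
Isolating [I-(aq)] in Q = 10^{−6.081} yields log [I-(aq)] = −1.137, i.e. 0.073 M.

0.073 M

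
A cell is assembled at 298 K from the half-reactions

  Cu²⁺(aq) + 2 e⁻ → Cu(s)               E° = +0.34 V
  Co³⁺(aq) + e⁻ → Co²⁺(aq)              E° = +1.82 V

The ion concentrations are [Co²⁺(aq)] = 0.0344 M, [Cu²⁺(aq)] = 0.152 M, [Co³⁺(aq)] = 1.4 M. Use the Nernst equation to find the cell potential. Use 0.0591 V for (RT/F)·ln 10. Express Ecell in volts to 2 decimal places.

+1.60 V

The Co³⁺/Co²⁺ couple has the more positive E°, so it is the cathode; Cu²⁺/Cu is the anode.
E°cell = +1.82 − (+0.34) = +1.48 V, with n = 2 electrons transferred.
Balancing gives 2 Co³⁺(aq) + Cu(s) → 2 Co²⁺(aq) + Cu²⁺(aq); hence Q = ([Co²⁺(aq)]^2·[Cu²⁺(aq)]) / [Co³⁺(aq)]^2 = 9.18×10^−5 (log Q = −4.037).
By the Nernst equation, E = +1.48 − (0.0591/2)·(−4.037) = +1.60 V.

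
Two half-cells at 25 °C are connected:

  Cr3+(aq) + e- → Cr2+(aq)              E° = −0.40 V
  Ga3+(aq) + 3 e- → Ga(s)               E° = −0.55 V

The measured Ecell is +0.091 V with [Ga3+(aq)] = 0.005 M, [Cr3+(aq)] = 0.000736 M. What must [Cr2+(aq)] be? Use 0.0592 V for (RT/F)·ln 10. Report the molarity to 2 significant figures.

0.043 M

With Cr³⁺/Cr²⁺ at the cathode and Ga³⁺/Ga at the anode, E°cell = −0.40 − (−0.55) = +0.15 V (n = 3).
Since E = E° − (0.0592/n)·log Q, log Q = n(E° − E)/0.0592 = 2.990.
The balanced reaction is 3 Cr3+(aq) + Ga(s) → 3 Cr2+(aq) + Ga3+(aq), so Q = ([Cr2+(aq)]^3·[Ga3+(aq)]) / [Cr3+(aq)]^3.
Solving for the unknown gives log [Cr2+(aq)] = −1.369, so [Cr2+(aq)] ≈ 0.043 M.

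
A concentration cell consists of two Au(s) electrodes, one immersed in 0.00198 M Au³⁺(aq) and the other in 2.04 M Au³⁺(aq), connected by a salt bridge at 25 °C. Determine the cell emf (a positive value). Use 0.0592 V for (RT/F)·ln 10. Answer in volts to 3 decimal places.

For a concentration cell E°cell = 0, since both electrodes use the same couple.
The compartment with the higher Au³⁺(aq) concentration (2.04 M) acts as the cathode; ions are reduced there and produced at the dilute (0.00198 M) anode.
With n = 3, Ecell = −(0.0592/3)·log([dilute]/[conc]) = −(0.0592/3)·log(0.00198/2.04) = +0.059 V.

0.059 V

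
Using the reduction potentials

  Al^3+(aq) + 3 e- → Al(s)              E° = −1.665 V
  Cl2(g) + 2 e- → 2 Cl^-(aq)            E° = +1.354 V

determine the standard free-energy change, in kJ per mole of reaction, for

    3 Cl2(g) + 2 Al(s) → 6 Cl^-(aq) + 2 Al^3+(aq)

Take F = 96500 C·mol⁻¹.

−1748 kJ/mol

In the reaction as written Cl2(g) is reduced, so the Cl₂/Cl⁻ couple is the cathode and Al³⁺/Al is the anode.
E°cell = +1.354 − (−1.665) = +3.019 V; balancing electrons gives n = 6.
ΔG° = −nFE°cell = −(6)(96500)(+3.019) J/mol = −1748 kJ/mol.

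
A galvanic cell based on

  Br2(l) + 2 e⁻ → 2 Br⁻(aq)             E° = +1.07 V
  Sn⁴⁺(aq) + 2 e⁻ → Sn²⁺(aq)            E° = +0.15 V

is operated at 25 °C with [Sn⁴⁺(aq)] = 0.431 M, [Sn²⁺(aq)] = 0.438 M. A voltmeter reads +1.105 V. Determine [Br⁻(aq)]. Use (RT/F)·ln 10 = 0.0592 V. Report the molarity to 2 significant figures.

0.00076 M

The Br₂/Br⁻ couple has the larger reduction potential, so it is the cathode: E°cell = +1.07 − (+0.15) = +0.92 V and n = 2.
Rearranging E = E° − (0.0592/n)·log Q gives log Q = 2(+0.92 − (+1.105))/0.0592 = −6.250.
The balanced reaction is Br2(l) + Sn²⁺(aq) → 2 Br⁻(aq) + Sn⁴⁺(aq), so Q = ([Br⁻(aq)]^2·[Sn⁴⁺(aq)]) / [Sn²⁺(aq)].
Solving for the unknown gives log [Br⁻(aq)] = −3.122, so [Br⁻(aq)] ≈ 0.00076 M.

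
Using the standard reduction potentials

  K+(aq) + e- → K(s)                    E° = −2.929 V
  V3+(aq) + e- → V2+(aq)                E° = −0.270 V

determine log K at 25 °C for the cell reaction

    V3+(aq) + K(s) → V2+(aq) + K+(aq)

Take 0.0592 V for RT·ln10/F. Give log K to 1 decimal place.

log K = 44.9

The V³⁺/V²⁺ couple is reduced (cathode); E°cell = −0.270 − (−2.929) = +2.659 V with n = 1.
At equilibrium E = 0, so log K = nE°cell / 0.0592 = (1)(+2.659) / 0.0592 = 44.9.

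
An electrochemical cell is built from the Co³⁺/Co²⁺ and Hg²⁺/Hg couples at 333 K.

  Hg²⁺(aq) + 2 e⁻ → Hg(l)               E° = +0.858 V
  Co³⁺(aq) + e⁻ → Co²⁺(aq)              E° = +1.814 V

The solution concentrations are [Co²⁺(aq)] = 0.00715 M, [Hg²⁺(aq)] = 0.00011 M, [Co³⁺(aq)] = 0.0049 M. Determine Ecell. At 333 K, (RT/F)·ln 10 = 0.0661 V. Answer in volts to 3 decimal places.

+1.076 V

Since E°(Co³⁺/Co²⁺) > E°(Hg²⁺/Hg), Co³⁺/Co²⁺ serves as the cathode.
E°cell = E°cat − E°an = +1.814 − (+0.858) = +0.956 V; n = 2.
The balanced reaction is 2 Co³⁺(aq) + Hg(l) → 2 Co²⁺(aq) + Hg²⁺(aq), so Q = ([Co²⁺(aq)]^2·[Hg²⁺(aq)]) / [Co³⁺(aq)]^2 = 0.000234 and log Q = −3.630.
Applying E = E° − (RT ln10/nF)·log Q gives +0.956 − (0.0661/2)(−3.630) = +1.076 V.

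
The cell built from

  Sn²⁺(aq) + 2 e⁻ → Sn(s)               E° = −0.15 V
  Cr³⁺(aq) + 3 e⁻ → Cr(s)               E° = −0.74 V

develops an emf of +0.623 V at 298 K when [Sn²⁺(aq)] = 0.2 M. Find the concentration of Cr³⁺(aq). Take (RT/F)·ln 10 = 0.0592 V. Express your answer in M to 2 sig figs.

With Sn²⁺/Sn at the cathode and Cr³⁺/Cr at the anode, E°cell = −0.15 − (−0.74) = +0.59 V (n = 6).
From the Nernst equation, log Q = n(E° − E)/0.0592 = 6·(+0.59 − (+0.623))/0.0592 = −3.345.
Balancing electrons gives 3 Sn²⁺(aq) + 2 Cr(s) → 3 Sn(s) + 2 Cr³⁺(aq); thus Q = [Cr³⁺(aq)]^2 / [Sn²⁺(aq)]^3.
Substituting the known concentrations and solving, log [Cr³⁺(aq)] = −2.721 and [Cr³⁺(aq)] = 0.0019 M.

0.0019 M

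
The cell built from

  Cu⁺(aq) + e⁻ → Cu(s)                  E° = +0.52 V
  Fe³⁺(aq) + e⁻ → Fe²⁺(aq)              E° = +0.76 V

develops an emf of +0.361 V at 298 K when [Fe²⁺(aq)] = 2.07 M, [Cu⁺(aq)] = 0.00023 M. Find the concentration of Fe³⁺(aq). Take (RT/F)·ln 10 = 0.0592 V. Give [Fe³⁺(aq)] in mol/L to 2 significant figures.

0.053 M

Fe³⁺/Fe²⁺ is the cathode (higher E°); E°cell = +0.76 − (+0.52) = +0.24 V with n = 1.
Rearranging E = E° − (0.0592/n)·log Q gives log Q = 1(+0.24 − (+0.361))/0.0592 = −2.044.
For Fe³⁺(aq) + Cu(s) → Fe²⁺(aq) + Cu⁺(aq), the reaction quotient is Q = ([Fe²⁺(aq)]·[Cu⁺(aq)]) / [Fe³⁺(aq)].
Isolating [Fe³⁺(aq)] in Q = 10^{−2.044} yields log [Fe³⁺(aq)] = −1.278, i.e. 0.053 M.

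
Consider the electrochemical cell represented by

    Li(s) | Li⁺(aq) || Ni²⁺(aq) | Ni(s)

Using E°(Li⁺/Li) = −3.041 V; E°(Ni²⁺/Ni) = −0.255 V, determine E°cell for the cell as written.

By convention the left-hand electrode in cell notation is the anode (oxidation) and the right-hand electrode is the cathode (reduction).
E°cell = E°(right) − E°(left) = −0.255 − (−3.041) = +2.786 V.

+2.786 V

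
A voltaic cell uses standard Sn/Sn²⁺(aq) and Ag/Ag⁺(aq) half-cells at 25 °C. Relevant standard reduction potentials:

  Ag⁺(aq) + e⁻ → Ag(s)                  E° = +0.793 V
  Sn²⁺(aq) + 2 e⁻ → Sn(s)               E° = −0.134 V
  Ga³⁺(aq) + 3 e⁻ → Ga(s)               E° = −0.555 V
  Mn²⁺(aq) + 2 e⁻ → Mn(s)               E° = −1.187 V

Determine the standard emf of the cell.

+0.927 V

The Ag⁺/Ag couple has the higher E°, so Ag ion is reduced (cathode) and Sn is oxidized (anode).
E°cell = E°(cathode) − E°(anode) = +0.793 − (−0.134) = +0.927 V.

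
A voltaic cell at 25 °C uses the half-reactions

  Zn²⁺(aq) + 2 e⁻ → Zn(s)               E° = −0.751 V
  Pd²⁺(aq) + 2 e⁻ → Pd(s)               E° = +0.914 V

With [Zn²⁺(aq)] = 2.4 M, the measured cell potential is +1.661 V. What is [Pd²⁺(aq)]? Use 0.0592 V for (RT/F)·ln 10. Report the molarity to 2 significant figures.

1.8 M

The Pd²⁺/Pd couple has the larger reduction potential, so it is the cathode: E°cell = +0.914 − (−0.751) = +1.665 V and n = 2.
Since E = E° − (0.0592/n)·log Q, log Q = n(E° − E)/0.0592 = 0.135.
For Pd²⁺(aq) + Zn(s) → Pd(s) + Zn²⁺(aq), the reaction quotient is Q = [Zn²⁺(aq)] / [Pd²⁺(aq)].
Solving for the unknown gives log [Pd²⁺(aq)] = 0.245, so [Pd²⁺(aq)] ≈ 1.8 M.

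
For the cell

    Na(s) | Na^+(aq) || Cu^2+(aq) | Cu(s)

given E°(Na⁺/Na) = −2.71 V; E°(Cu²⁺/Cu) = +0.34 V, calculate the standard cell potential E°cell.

+3.05 V

By convention the left-hand electrode in cell notation is the anode (oxidation) and the right-hand electrode is the cathode (reduction).
E°cell = E°(right) − E°(left) = +0.34 − (−2.71) = +3.05 V.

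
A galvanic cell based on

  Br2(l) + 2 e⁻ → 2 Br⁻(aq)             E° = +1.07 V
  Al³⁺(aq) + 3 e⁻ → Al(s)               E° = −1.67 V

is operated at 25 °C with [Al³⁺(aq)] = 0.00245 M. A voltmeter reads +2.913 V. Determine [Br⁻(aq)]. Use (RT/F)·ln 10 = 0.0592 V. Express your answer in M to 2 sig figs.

The Br₂/Br⁻ couple has the larger reduction potential, so it is the cathode: E°cell = +1.07 − (−1.67) = +2.74 V and n = 6.
Rearranging E = E° − (0.0592/n)·log Q gives log Q = 6(+2.74 − (+2.913))/0.0592 = −17.534.
For 3 Br2(l) + 2 Al(s) → 6 Br⁻(aq) + 2 Al³⁺(aq), the reaction quotient is Q = [Br⁻(aq)]^6·[Al³⁺(aq)]^2.
Isolating [Br⁻(aq)] in Q = 10^{−17.534} yields log [Br⁻(aq)] = −2.052, i.e. 0.0089 M.

0.0089 M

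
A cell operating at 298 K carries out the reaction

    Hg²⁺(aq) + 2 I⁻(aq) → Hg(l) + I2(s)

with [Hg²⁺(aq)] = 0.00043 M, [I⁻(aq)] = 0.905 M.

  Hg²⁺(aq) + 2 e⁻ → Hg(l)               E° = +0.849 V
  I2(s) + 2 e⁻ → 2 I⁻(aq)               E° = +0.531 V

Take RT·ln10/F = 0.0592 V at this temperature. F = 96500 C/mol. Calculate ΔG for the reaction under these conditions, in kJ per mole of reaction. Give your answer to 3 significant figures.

−41.6 kJ/mol

E°cell = +0.849 − (+0.531) = +0.318 V; the balanced reaction transfers n = 2 electrons.
Here Q = 1 / ([Hg²⁺(aq)]·[I⁻(aq)]^2) = 2.84×10^3 (log Q = 3.453), giving E = +0.318 − (0.0592/2)·(3.453) = +0.2158 V.
ΔG = −nFE = −(2)(96500)(+0.2158) J/mol = −41.6 kJ/mol.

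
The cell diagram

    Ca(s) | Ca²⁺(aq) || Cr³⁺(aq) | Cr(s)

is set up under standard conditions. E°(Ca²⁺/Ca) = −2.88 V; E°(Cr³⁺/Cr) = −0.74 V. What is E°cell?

+2.14 V

By convention the left-hand electrode in cell notation is the anode (oxidation) and the right-hand electrode is the cathode (reduction).
E°cell = E°(right) − E°(left) = −0.74 − (−2.88) = +2.14 V.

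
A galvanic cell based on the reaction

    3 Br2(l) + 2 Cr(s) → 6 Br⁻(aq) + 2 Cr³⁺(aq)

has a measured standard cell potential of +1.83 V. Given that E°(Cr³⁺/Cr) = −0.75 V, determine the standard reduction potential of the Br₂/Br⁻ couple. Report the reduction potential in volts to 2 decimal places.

In the reaction as written the Br₂/Br⁻ couple is reduced (cathode) and Cr³⁺/Cr is oxidized (anode), so E°cell = E°(Br₂/Br⁻) − E°(Cr³⁺/Cr).
E°(Br₂/Br⁻) = E°cell + E°(anode) = +1.83 + (−0.75) = +1.08 V.

+1.08 V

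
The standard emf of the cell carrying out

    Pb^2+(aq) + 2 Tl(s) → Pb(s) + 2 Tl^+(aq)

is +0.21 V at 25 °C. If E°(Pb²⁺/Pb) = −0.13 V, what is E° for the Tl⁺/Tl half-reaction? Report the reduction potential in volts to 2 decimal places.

In the reaction as written the Pb²⁺/Pb couple is reduced (cathode) and Tl⁺/Tl is oxidized (anode), so E°cell = E°(Pb²⁺/Pb) − E°(Tl⁺/Tl).
E°(Tl⁺/Tl) = E°(cathode) − E°cell = −0.13 − (+0.21) = −0.34 V.

−0.34 V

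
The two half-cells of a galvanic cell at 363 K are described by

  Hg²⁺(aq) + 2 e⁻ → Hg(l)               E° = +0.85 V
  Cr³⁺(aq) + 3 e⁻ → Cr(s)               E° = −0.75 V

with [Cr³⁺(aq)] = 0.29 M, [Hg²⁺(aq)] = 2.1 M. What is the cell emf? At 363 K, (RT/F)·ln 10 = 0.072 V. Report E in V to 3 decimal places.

+1.625 V

The Hg²⁺/Hg couple has the more positive E°, so it is the cathode; Cr³⁺/Cr is the anode.
E°cell = E°cat − E°an = +0.85 − (−0.75) = +1.60 V; n = 6.
The balanced reaction is 3 Hg²⁺(aq) + 2 Cr(s) → 3 Hg(l) + 2 Cr³⁺(aq), so Q = [Cr³⁺(aq)]^2 / [Hg²⁺(aq)]^3 = 0.00908 and log Q = −2.042.
E = E° − (0.072/n)·log Q = +1.60 − (0.072/6)(−2.042) = +1.625 V.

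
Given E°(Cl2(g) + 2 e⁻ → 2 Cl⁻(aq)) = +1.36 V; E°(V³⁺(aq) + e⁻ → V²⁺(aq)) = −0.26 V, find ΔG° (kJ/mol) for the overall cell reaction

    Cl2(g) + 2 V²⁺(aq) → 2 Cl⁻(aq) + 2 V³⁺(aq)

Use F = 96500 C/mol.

In the reaction as written Cl2(g) is reduced, so the Cl₂/Cl⁻ couple is the cathode and V³⁺/V²⁺ is the anode.
E°cell = +1.36 − (−0.26) = +1.62 V; balancing electrons gives n = 2.
ΔG° = −nFE°cell = −(2)(96500)(+1.62) J/mol = −313 kJ/mol.

−313 kJ/mol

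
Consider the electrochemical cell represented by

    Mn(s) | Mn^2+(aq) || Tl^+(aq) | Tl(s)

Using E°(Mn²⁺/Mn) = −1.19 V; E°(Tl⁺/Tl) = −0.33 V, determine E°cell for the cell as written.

By convention the left-hand electrode in cell notation is the anode (oxidation) and the right-hand electrode is the cathode (reduction).
E°cell = E°(right) − E°(left) = −0.33 − (−1.19) = +0.86 V.

+0.86 V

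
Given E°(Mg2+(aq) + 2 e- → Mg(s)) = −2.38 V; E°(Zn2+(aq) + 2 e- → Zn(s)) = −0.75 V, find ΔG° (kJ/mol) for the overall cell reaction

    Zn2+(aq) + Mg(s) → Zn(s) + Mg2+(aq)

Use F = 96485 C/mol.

−315 kJ/mol

In the reaction as written Zn2+(aq) is reduced, so the Zn²⁺/Zn couple is the cathode and Mg²⁺/Mg is the anode.
E°cell = −0.75 − (−2.38) = +1.63 V; balancing electrons gives n = 2.
ΔG° = −nFE°cell = −(2)(96485)(+1.63) J/mol = −315 kJ/mol.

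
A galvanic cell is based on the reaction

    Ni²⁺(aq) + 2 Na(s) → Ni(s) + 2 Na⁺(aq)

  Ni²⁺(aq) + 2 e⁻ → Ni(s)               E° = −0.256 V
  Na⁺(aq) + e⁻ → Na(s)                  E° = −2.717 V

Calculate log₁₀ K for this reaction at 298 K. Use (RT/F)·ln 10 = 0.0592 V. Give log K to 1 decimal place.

The Ni²⁺/Ni couple is reduced (cathode); E°cell = −0.256 − (−2.717) = +2.461 V with n = 2.
At equilibrium E = 0, so log K = nE°cell / 0.0592 = (2)(+2.461) / 0.0592 = 83.1.

log K = 83.1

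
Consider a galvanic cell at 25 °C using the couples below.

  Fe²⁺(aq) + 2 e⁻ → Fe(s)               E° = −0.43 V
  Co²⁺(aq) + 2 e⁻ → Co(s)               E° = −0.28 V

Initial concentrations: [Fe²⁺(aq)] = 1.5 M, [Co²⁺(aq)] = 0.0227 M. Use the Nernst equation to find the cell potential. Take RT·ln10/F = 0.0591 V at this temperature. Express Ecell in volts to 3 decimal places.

+0.096 V

Since E°(Co²⁺/Co) > E°(Fe²⁺/Fe), Co²⁺/Co serves as the cathode.
E°cell = E°cat − E°an = −0.28 − (−0.43) = +0.15 V; n = 2.
Balancing gives Co²⁺(aq) + Fe(s) → Co(s) + Fe²⁺(aq); hence Q = [Fe²⁺(aq)] / [Co²⁺(aq)] = 66.1 (log Q = 1.820).
Applying E = E° − (RT ln10/nF)·log Q gives +0.15 − (0.0591/2)(1.820) = +0.096 V.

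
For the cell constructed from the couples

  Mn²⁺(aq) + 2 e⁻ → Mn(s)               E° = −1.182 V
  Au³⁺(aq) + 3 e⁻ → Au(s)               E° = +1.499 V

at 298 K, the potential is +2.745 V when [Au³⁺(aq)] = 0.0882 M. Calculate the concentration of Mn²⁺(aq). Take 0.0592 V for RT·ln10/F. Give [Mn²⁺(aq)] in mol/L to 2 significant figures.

The Au³⁺/Au couple has the larger reduction potential, so it is the cathode: E°cell = +1.499 − (−1.182) = +2.681 V and n = 6.
From the Nernst equation, log Q = n(E° − E)/0.0592 = 6·(+2.681 − (+2.745))/0.0592 = −6.486.
For 2 Au³⁺(aq) + 3 Mn(s) → 2 Au(s) + 3 Mn²⁺(aq), the reaction quotient is Q = [Mn²⁺(aq)]^3 / [Au³⁺(aq)]^2.
Substituting the known concentrations and solving, log [Mn²⁺(aq)] = −2.865 and [Mn²⁺(aq)] = 0.0014 M.

0.0014 M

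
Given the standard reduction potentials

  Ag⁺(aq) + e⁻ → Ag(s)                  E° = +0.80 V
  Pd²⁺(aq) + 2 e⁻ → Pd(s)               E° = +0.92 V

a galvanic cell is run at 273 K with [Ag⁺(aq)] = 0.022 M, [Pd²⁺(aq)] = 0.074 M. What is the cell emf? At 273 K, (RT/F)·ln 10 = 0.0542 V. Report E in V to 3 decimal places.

+0.179 V

Pd²⁺/Pd is reduced (cathode, E° = +0.92 V) and Ag⁺/Ag is oxidized (anode).
E°cell = E°cat − E°an = +0.92 − (+0.80) = +0.12 V; n = 2.
Balancing gives Pd²⁺(aq) + 2 Ag(s) → Pd(s) + 2 Ag⁺(aq); hence Q = [Ag⁺(aq)]^2 / [Pd²⁺(aq)] = 0.00654 (log Q = −2.184).
Applying E = E° − (RT ln10/nF)·log Q gives +0.12 − (0.0542/2)(−2.184) = +0.179 V.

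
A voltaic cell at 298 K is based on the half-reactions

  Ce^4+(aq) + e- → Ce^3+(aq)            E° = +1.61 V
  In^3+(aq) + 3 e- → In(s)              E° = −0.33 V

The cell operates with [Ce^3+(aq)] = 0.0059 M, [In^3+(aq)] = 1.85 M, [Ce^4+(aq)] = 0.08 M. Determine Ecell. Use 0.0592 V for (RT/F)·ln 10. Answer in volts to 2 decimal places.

+2.00 V

Since E°(Ce⁴⁺/Ce³⁺) > E°(In³⁺/In), Ce⁴⁺/Ce³⁺ serves as the cathode.
E°cell = +1.61 − (−0.33) = +1.94 V, with n = 3 electrons transferred.
Balancing gives 3 Ce^4+(aq) + In(s) → 3 Ce^3+(aq) + In^3+(aq); hence Q = ([Ce^3+(aq)]^3·[In^3+(aq)]) / [Ce^4+(aq)]^3 = 0.000742 (log Q = −3.130).
E = E° − (0.0592/n)·log Q = +1.94 − (0.0592/3)(−3.130) = +2.00 V.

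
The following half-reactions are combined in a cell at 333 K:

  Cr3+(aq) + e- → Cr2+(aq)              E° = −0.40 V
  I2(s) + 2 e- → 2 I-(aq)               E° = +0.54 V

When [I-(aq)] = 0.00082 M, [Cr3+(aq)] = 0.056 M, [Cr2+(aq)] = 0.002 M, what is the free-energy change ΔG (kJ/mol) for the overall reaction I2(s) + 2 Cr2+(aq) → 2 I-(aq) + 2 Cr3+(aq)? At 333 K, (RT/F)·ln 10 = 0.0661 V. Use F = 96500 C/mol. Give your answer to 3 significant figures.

With I₂/I⁻ reduced at the cathode, E°cell = +0.54 − (−0.40) = +0.94 V and n = 2.
Here Q = ([I-(aq)]^2·[Cr3+(aq)]^2) / [Cr2+(aq)]^2 = 0.000527 (log Q = −3.278), giving E = +0.94 − (0.0661/2)·(−3.278) = +1.0483 V.
ΔG = −nFE = −(2)(96500)(+1.0483) J/mol = −202 kJ/mol.

−202 kJ/mol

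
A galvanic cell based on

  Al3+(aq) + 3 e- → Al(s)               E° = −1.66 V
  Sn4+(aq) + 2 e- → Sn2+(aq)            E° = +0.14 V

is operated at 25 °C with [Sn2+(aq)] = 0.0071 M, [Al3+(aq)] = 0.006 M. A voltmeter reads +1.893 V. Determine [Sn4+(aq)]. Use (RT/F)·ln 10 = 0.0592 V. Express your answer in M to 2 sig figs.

With Sn⁴⁺/Sn²⁺ at the cathode and Al³⁺/Al at the anode, E°cell = +0.14 − (−1.66) = +1.80 V (n = 6).
From the Nernst equation, log Q = n(E° − E)/0.0592 = 6·(+1.80 − (+1.893))/0.0592 = −9.426.
Balancing electrons gives 3 Sn4+(aq) + 2 Al(s) → 3 Sn2+(aq) + 2 Al3+(aq); thus Q = ([Sn2+(aq)]^3·[Al3+(aq)]^2) / [Sn4+(aq)]^3.
Isolating [Sn4+(aq)] in Q = 10^{−9.426} yields log [Sn4+(aq)] = −0.488, i.e. 0.33 M.

0.33 M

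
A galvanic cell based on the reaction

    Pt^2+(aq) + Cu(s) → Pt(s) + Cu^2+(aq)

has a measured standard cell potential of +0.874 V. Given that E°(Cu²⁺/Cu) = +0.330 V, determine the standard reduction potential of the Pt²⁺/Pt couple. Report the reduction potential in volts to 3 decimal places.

In the reaction as written the Pt²⁺/Pt couple is reduced (cathode) and Cu²⁺/Cu is oxidized (anode), so E°cell = E°(Pt²⁺/Pt) − E°(Cu²⁺/Cu).
E°(Pt²⁺/Pt) = E°cell + E°(anode) = +0.874 + (+0.330) = +1.204 V.

+1.204 V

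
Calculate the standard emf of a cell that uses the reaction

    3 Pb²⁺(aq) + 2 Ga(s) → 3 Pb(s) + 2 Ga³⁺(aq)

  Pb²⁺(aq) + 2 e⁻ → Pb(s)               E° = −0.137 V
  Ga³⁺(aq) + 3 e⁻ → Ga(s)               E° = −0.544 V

+0.407 V

Pb²⁺(aq) gains electrons, so the Pb²⁺/Pb couple is the cathode; the Ga³⁺/Ga couple is the anode.
E°cell = E°(cathode) − E°(anode) = −0.137 − (−0.544) = +0.407 V.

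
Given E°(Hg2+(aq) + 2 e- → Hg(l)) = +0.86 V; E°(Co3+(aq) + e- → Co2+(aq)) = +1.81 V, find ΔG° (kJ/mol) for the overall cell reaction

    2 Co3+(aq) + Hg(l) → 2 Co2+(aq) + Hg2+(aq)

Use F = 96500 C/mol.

−183 kJ/mol

In the reaction as written Co3+(aq) is reduced, so the Co³⁺/Co²⁺ couple is the cathode and Hg²⁺/Hg is the anode.
E°cell = +1.81 − (+0.86) = +0.95 V; balancing electrons gives n = 2.
ΔG° = −nFE°cell = −(2)(96500)(+0.95) J/mol = −183 kJ/mol.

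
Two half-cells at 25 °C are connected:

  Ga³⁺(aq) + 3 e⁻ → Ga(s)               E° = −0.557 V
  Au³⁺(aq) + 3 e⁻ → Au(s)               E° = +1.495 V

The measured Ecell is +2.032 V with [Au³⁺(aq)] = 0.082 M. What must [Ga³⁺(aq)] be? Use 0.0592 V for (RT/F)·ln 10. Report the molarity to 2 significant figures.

0.85 M

With Au³⁺/Au at the cathode and Ga³⁺/Ga at the anode, E°cell = +1.495 − (−0.557) = +2.052 V (n = 3).
Rearranging E = E° − (0.0592/n)·log Q gives log Q = 3(+2.052 − (+2.032))/0.0592 = 1.014.
Balancing electrons gives Au³⁺(aq) + Ga(s) → Au(s) + Ga³⁺(aq); thus Q = [Ga³⁺(aq)] / [Au³⁺(aq)].
Substituting the known concentrations and solving, log [Ga³⁺(aq)] = −0.072 and [Ga³⁺(aq)] = 0.85 M.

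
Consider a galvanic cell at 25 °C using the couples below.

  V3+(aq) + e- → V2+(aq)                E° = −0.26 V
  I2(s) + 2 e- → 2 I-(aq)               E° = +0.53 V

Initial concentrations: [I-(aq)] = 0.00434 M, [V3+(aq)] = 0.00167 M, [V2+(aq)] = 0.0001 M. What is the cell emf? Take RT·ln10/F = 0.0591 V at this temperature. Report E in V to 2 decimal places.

I₂/I⁻ is reduced (cathode, E° = +0.53 V) and V³⁺/V²⁺ is oxidized (anode).
E°cell = +0.53 − (−0.26) = +0.79 V, with n = 2 electrons transferred.
Balancing gives I2(s) + 2 V2+(aq) → 2 I-(aq) + 2 V3+(aq); hence Q = ([I-(aq)]^2·[V3+(aq)]^2) / [V2+(aq)]^2 = 0.00525 (log Q = −2.280).
Applying E = E° − (RT ln10/nF)·log Q gives +0.79 − (0.0591/2)(−2.280) = +0.86 V.

+0.86 V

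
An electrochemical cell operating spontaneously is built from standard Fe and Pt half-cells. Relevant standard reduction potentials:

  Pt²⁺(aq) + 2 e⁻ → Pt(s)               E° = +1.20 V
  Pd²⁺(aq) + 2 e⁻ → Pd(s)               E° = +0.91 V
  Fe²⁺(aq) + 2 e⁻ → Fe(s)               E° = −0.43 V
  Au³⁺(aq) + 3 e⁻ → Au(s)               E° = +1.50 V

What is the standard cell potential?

The Pt²⁺/Pt couple has the higher E°, so Pt ion is reduced (cathode) and Fe is oxidized (anode).
E°cell = E°(cathode) − E°(anode) = +1.20 − (−0.43) = +1.63 V.

+1.63 V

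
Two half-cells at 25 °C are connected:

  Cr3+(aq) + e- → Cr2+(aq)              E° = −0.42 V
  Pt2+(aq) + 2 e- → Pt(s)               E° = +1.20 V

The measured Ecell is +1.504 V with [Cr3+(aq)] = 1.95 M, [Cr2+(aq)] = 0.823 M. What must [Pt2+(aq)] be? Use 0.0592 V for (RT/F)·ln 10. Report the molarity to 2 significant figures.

The Pt²⁺/Pt couple has the larger reduction potential, so it is the cathode: E°cell = +1.20 − (−0.42) = +1.62 V and n = 2.
Since E = E° − (0.0592/n)·log Q, log Q = n(E° − E)/0.0592 = 3.919.
For Pt2+(aq) + 2 Cr2+(aq) → Pt(s) + 2 Cr3+(aq), the reaction quotient is Q = [Cr3+(aq)]^2 / ([Pt2+(aq)]·[Cr2+(aq)]^2).
Substituting the known concentrations and solving, log [Pt2+(aq)] = −3.170 and [Pt2+(aq)] = 0.00068 M.

0.00068 M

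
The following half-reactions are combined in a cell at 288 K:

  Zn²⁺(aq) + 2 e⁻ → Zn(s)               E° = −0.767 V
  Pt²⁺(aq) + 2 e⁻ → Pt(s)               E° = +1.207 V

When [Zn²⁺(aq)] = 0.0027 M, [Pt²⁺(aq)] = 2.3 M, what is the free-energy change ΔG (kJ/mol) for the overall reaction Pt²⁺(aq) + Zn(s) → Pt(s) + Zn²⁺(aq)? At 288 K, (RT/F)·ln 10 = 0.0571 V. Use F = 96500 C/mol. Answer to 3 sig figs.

−397 kJ/mol

With Pt²⁺/Pt reduced at the cathode, E°cell = +1.207 − (−0.767) = +1.974 V and n = 2.
The reaction quotient is [Zn²⁺(aq)] / [Pt²⁺(aq)] = 0.00117; by Nernst, E = +1.974 − (0.0571/2)(−2.930) = +2.0577 V.
Finally ΔG = −nFE = −(2)(96500 C/mol)(+2.0577 V) = −397 kJ/mol.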